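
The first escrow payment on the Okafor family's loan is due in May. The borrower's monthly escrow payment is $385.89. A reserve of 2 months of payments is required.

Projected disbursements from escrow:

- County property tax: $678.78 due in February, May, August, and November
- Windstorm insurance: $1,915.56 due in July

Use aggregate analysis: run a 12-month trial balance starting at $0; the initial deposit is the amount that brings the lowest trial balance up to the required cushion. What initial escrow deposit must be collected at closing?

Cushion = 2 × $385.89 = $771.78
Trial balance (start $0, +$385.89 each month, − disbursements):
  May: +$385.89 − $678.78 → -$292.89
  Jun: +$385.89 → $93.00
  Jul: +$385.89 − $1,915.56 → -$1,436.67
  Aug: +$385.89 − $678.78 → -$1,729.56
  Sep: +$385.89 → -$1,343.67
  Oct: +$385.89 → -$957.78
  Nov: +$385.89 − $678.78 → -$1,250.67
  Dec: +$385.89 → -$864.78
  Jan: +$385.89 → -$478.89
  Feb: +$385.89 − $678.78 → -$771.78
  Mar: +$385.89 → -$385.89
  Apr: +$385.89 → $0.00
Lowest trial balance = -$1,729.56 (Aug)
Initial deposit = cushion − low point = $771.78 − (-$1,729.56) = $2,501.34

$2,501.34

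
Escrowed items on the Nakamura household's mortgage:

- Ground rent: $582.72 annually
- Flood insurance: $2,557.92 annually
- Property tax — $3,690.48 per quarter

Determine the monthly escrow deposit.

Ground rent — $582.72
Flood insurance — $2,557.92
Property tax — $3,690.48 × 4 = $14,761.92
Annual escrow total = $582.72 + $2,557.92 + $14,761.92 = $17,902.56
Base monthly escrow = $17,902.56 / 12 = $1,491.88

$1,491.88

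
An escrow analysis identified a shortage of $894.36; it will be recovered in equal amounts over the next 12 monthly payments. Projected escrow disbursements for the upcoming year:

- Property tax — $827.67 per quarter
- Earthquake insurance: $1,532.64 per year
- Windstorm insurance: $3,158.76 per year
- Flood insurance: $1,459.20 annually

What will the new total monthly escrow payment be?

Property tax: $827.67 × 4 = $3,310.68
Earthquake insurance: $1,532.64
Windstorm insurance: $3,158.76
Flood insurance: $1,459.20
Annual escrow total = $3,310.68 + $1,532.64 + $3,158.76 + $1,459.20 = $9,461.28
Monthly escrow = $9,461.28 ÷ 12 = $788.44
Monthly shortage recovery: $894.36 / 12 = $74.53
Adjusted monthly = $788.44 + $74.53 = $862.97

$862.97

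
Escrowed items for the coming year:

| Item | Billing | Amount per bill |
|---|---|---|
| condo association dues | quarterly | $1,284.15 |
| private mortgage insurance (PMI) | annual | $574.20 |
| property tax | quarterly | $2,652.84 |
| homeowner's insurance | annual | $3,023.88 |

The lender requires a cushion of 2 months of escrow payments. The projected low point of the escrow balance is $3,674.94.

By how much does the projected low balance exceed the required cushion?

$450.60

Condo association dues — $1,284.15 × 4 = $5,136.60/yr
Private mortgage insurance (PMI) — $574.20/yr
Property tax — $2,652.84 × 4 = $10,611.36/yr
Homeowner's insurance — $3,023.88/yr
Total annual escrow = $19,346.04
Monthly = $19,346.04 / 12 = $1,612.17
Cushion = 2 × $1,612.17 = $3,224.34
Excess over cushion: $3,674.94 − $3,224.34 = $450.60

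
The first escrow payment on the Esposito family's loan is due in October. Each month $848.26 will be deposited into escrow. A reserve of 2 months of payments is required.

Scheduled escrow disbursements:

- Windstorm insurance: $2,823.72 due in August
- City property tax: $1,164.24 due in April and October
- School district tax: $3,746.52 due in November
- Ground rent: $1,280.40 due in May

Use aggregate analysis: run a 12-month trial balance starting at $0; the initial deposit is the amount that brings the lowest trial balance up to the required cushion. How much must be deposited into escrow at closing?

Cushion = 2 × $848.26 = $1,696.52
Trial balance (start $0, +$848.26 each month, − disbursements):
  Oct: +$848.26 − $1,164.24 → -$315.98
  Nov: +$848.26 − $3,746.52 → -$3,214.24
  Dec: +$848.26 → -$2,365.98
  Jan: +$848.26 → -$1,517.72
  Feb: +$848.26 → -$669.46
  Mar: +$848.26 → $178.80
  Apr: +$848.26 − $1,164.24 → -$137.18
  May: +$848.26 − $1,280.40 → -$569.32
  Jun: +$848.26 → $278.94
  Jul: +$848.26 → $1,127.20
  Aug: +$848.26 − $2,823.72 → -$848.26
  Sep: +$848.26 → $0.00
Lowest trial balance = -$3,214.24 (Nov)
Initial deposit = cushion − low point = $1,696.52 − (-$3,214.24) = $4,910.76

$4,910.76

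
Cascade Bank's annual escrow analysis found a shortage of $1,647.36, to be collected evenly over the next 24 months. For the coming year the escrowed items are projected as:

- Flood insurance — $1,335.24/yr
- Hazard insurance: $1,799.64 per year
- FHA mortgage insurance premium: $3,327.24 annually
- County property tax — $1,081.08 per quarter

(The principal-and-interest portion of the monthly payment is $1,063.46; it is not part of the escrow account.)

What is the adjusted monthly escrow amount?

$967.51

Flood insurance = $1,335.24/yr
Hazard insurance = $1,799.64/yr
FHA mortgage insurance premium = $3,327.24/yr
County property tax = $1,081.08 × 4 = $4,324.32/yr
Combined annual = $10,786.44
Base monthly escrow = $10,786.44 ÷ 12 = $898.87
Monthly shortage recovery: $1,647.36 ÷ 24 = $68.64
New monthly escrow = $898.87 + $68.64 = $967.51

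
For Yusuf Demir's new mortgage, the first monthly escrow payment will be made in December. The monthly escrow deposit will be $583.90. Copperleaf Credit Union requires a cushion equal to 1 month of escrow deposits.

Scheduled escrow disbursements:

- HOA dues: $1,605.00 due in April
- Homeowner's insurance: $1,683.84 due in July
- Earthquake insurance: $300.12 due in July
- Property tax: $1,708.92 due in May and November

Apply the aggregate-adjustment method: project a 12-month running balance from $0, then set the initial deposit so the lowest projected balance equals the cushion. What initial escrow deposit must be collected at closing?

$1,210.58

Cushion = 1 × $583.90 = $583.90
Trial balance (start $0, +$583.90 each month, − disbursements):
  Dec: +$583.90 → $583.90
  Jan: +$583.90 → $1,167.80
  Feb: +$583.90 → $1,751.70
  Mar: +$583.90 → $2,335.60
  Apr: +$583.90 − $1,605.00 → $1,314.50
  May: +$583.90 − $1,708.92 → $189.48
  Jun: +$583.90 → $773.38
  Jul: +$583.90 − $1,983.96 → -$626.68
  Aug: +$583.90 → -$42.78
  Sep: +$583.90 → $541.12
  Oct: +$583.90 → $1,125.02
  Nov: +$583.90 − $1,708.92 → $0.00
Lowest trial balance = -$626.68 (Jul)
Initial deposit = cushion − low point = $583.90 − (-$626.68) = $1,210.58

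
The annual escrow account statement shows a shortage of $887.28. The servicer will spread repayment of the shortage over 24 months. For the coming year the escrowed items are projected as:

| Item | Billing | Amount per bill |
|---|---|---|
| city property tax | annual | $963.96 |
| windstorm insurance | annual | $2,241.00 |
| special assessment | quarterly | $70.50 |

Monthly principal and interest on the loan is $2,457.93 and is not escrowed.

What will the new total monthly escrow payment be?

City property tax = $963.96
Windstorm insurance = $2,241.00
Special assessment = $70.50 × 4 = $282.00
Yearly total = $963.96 + $2,241.00 + $282.00 = $3,486.96
Monthly escrow = $3,486.96 / 12 = $290.58
Shortage spread = $887.28 ÷ 24 = $36.97/mo
Adjusted monthly = $290.58 + $36.97 = $327.55

$327.55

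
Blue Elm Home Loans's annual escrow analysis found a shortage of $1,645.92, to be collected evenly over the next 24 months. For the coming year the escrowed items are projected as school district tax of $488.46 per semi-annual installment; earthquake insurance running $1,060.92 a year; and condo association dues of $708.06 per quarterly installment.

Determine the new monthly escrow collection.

$474.42

School district tax: $488.46 × 2 = $976.92/yr
Earthquake insurance: $1,060.92/yr
Condo association dues: $708.06 × 4 = $2,832.24/yr
Total annual escrow = $4,870.08
Base monthly escrow = $4,870.08 / 12 = $405.84
Shortage per month = $1,645.92 / 24 = $68.58
Adjusted monthly = $405.84 + $68.58 = $474.42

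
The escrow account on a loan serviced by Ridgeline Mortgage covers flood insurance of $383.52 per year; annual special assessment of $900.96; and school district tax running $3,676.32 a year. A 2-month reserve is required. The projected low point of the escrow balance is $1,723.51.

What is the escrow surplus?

Flood insurance = $383.52 annually
Special assessment = $900.96 annually
School district tax = $3,676.32 annually
Total annual escrow = $383.52 + $900.96 + $3,676.32 = $4,960.80
Monthly = $4,960.80 ÷ 12 = $413.40
Required cushion = 2 × $413.40 = $826.80
Surplus = $1,723.51 − $826.80 = $896.71

$896.71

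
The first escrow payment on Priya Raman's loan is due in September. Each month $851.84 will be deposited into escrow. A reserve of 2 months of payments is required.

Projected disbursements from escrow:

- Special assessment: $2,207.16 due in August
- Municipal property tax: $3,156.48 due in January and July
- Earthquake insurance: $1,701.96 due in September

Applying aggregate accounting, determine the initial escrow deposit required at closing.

Cushion = 2 × $851.84 = $1,703.68
Trial balance (start $0, +$851.84 each month, − disbursements):
  Sep: +$851.84 − $1,701.96 → -$850.12
  Oct: +$851.84 → $1.72
  Nov: +$851.84 → $853.56
  Dec: +$851.84 → $1,705.40
  Jan: +$851.84 − $3,156.48 → -$599.24
  Feb: +$851.84 → $252.60
  Mar: +$851.84 → $1,104.44
  Apr: +$851.84 → $1,956.28
  May: +$851.84 → $2,808.12
  Jun: +$851.84 → $3,659.96
  Jul: +$851.84 − $3,156.48 → $1,355.32
  Aug: +$851.84 − $2,207.16 → $0.00
Lowest trial balance = -$850.12 (Sep)
Initial deposit = cushion − low point = $1,703.68 − (-$850.12) = $2,553.80

$2,553.80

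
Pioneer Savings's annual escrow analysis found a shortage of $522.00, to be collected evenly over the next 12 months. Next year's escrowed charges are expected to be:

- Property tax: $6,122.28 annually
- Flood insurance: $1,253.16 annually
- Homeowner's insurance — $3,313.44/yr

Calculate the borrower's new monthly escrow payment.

Property tax: $6,122.28/yr
Flood insurance: $1,253.16/yr
Homeowner's insurance: $3,313.44/yr
Total per year = $6,122.28 + $1,253.16 + $3,313.44 = $10,688.88
Per month = $10,688.88 / 12 = $890.74
Shortage per month = $522.00 ÷ 12 = $43.50
New monthly escrow = $890.74 + $43.50 = $934.24

$934.24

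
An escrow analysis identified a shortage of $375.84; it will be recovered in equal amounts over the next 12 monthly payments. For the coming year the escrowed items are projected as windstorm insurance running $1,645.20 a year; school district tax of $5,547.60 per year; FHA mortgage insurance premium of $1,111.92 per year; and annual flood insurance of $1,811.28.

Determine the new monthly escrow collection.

Windstorm insurance: $1,645.20
School district tax: $5,547.60
FHA mortgage insurance premium: $1,111.92
Flood insurance: $1,811.28
Combined annual = $1,645.20 + $5,547.60 + $1,111.92 + $1,811.28 = $10,116.00
Base monthly escrow = $10,116.00 / 12 = $843.00
Shortage spread = $375.84 ÷ 12 = $31.32/mo
New monthly escrow = $843.00 + $31.32 = $874.32

$874.32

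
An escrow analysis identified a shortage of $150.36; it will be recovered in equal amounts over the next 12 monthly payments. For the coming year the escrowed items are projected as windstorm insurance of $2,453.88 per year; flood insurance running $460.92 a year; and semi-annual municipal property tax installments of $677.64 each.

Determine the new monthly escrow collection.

$368.37

Windstorm insurance — $2,453.88 per year
Flood insurance — $460.92 per year
Municipal property tax — $677.64 × 2 = $1,355.28 per year
Annual escrow total = $4,270.08
Per month = $4,270.08 ÷ 12 = $355.84
Shortage per month = $150.36 ÷ 12 = $12.53
New monthly escrow = $355.84 + $12.53 = $368.37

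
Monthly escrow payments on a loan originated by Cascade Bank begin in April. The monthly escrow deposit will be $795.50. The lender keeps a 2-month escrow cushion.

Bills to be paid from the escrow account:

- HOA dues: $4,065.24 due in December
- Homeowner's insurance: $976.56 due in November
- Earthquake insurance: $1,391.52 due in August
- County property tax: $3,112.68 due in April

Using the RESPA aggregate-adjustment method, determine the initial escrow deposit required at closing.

$3,977.50

Cushion = 2 × $795.50 = $1,591.00
Trial balance (start $0, +$795.50 each month, − disbursements):
  Apr: +$795.50 − $3,112.68 → -$2,317.18
  May: +$795.50 → -$1,521.68
  Jun: +$795.50 → -$726.18
  Jul: +$795.50 → $69.32
  Aug: +$795.50 − $1,391.52 → -$526.70
  Sep: +$795.50 → $268.80
  Oct: +$795.50 → $1,064.30
  Nov: +$795.50 − $976.56 → $883.24
  Dec: +$795.50 − $4,065.24 → -$2,386.50
  Jan: +$795.50 → -$1,591.00
  Feb: +$795.50 → -$795.50
  Mar: +$795.50 → $0.00
Lowest trial balance = -$2,386.50 (Dec)
Initial deposit = cushion − low point = $1,591.00 − (-$2,386.50) = $3,977.50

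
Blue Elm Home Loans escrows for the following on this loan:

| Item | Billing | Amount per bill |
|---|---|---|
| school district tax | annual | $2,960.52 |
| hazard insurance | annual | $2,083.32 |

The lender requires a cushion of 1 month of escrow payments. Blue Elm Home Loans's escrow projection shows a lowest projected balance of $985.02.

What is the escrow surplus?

$564.70

School district tax — $2,960.52 annually
Hazard insurance — $2,083.32 annually
Combined annual = $5,043.84
Monthly = $5,043.84 / 12 = $420.32
Required cushion = 1 × $420.32 = $420.32
Surplus = $985.02 − $420.32 = $564.70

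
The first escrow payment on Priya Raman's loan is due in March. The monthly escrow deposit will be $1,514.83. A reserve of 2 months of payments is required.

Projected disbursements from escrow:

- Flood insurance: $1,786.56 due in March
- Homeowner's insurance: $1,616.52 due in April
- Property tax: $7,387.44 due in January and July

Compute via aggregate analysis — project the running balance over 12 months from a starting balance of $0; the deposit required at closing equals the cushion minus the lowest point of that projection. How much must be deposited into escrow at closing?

Cushion = 2 × $1,514.83 = $3,029.66
Trial balance (start $0, +$1,514.83 each month, − disbursements):
  Mar: +$1,514.83 − $1,786.56 → -$271.73
  Apr: +$1,514.83 − $1,616.52 → -$373.42
  May: +$1,514.83 → $1,141.41
  Jun: +$1,514.83 → $2,656.24
  Jul: +$1,514.83 − $7,387.44 → -$3,216.37
  Aug: +$1,514.83 → -$1,701.54
  Sep: +$1,514.83 → -$186.71
  Oct: +$1,514.83 → $1,328.12
  Nov: +$1,514.83 → $2,842.95
  Dec: +$1,514.83 → $4,357.78
  Jan: +$1,514.83 − $7,387.44 → -$1,514.83
  Feb: +$1,514.83 → $0.00
Lowest trial balance = -$3,216.37 (Jul)
Initial deposit = cushion − low point = $3,029.66 − (-$3,216.37) = $6,246.03

$6,246.03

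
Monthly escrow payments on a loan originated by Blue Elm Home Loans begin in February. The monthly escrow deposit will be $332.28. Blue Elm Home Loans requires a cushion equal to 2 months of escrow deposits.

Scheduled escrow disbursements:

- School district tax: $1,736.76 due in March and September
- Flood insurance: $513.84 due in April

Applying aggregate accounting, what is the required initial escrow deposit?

$1,993.68

Cushion = 2 × $332.28 = $664.56
Trial balance (start $0, +$332.28 each month, − disbursements):
  Feb: +$332.28 → $332.28
  Mar: +$332.28 − $1,736.76 → -$1,072.20
  Apr: +$332.28 − $513.84 → -$1,253.76
  May: +$332.28 → -$921.48
  Jun: +$332.28 → -$589.20
  Jul: +$332.28 → -$256.92
  Aug: +$332.28 → $75.36
  Sep: +$332.28 − $1,736.76 → -$1,329.12
  Oct: +$332.28 → -$996.84
  Nov: +$332.28 → -$664.56
  Dec: +$332.28 → -$332.28
  Jan: +$332.28 → $0.00
Lowest trial balance = -$1,329.12 (Sep)
Initial deposit = cushion − low point = $664.56 − (-$1,329.12) = $1,993.68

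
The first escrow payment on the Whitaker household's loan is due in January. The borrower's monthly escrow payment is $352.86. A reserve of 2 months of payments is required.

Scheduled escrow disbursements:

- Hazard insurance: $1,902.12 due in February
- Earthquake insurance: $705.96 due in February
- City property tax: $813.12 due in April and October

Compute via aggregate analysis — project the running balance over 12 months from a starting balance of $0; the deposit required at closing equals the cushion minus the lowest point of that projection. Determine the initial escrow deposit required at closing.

$2,715.48

Cushion = 2 × $352.86 = $705.72
Trial balance (start $0, +$352.86 each month, − disbursements):
  Jan: +$352.86 → $352.86
  Feb: +$352.86 − $2,608.08 → -$1,902.36
  Mar: +$352.86 → -$1,549.50
  Apr: +$352.86 − $813.12 → -$2,009.76
  May: +$352.86 → -$1,656.90
  Jun: +$352.86 → -$1,304.04
  Jul: +$352.86 → -$951.18
  Aug: +$352.86 → -$598.32
  Sep: +$352.86 → -$245.46
  Oct: +$352.86 − $813.12 → -$705.72
  Nov: +$352.86 → -$352.86
  Dec: +$352.86 → $0.00
Lowest trial balance = -$2,009.76 (Apr)
Initial deposit = cushion − low point = $705.72 − (-$2,009.76) = $2,715.48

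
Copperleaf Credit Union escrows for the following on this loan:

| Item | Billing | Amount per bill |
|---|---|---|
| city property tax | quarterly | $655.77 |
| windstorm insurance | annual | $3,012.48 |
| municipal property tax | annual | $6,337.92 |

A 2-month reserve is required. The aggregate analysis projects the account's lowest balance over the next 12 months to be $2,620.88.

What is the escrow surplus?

$625.30

City property tax = $655.77 × 4 = $2,623.08
Windstorm insurance = $3,012.48
Municipal property tax = $6,337.92
Yearly total = $2,623.08 + $3,012.48 + $6,337.92 = $11,973.48
Per month = $11,973.48 / 12 = $997.79
Required cushion = 2 × $997.79 = $1,995.58
Surplus = $2,620.88 − $1,995.58 = $625.30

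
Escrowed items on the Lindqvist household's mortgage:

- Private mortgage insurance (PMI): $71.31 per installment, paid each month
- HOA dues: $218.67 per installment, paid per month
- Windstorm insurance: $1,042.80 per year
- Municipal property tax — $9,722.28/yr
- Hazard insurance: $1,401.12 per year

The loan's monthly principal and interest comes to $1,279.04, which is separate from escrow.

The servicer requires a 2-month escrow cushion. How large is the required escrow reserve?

$2,607.66

Private mortgage insurance (PMI) = $71.31 × 12 = $855.72/yr
HOA dues = $218.67 × 12 = $2,624.04/yr
Windstorm insurance = $1,042.80/yr
Municipal property tax = $9,722.28/yr
Hazard insurance = $1,401.12/yr
Annual escrow total = $15,645.96
Monthly = $15,645.96 / 12 = $1,303.83
Required cushion = 2 × $1,303.83 = $2,607.66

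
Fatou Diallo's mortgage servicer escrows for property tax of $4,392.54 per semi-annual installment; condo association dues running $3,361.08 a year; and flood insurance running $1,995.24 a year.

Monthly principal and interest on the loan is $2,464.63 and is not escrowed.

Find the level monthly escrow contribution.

Property tax: $4,392.54 × 2 = $8,785.08 per year
Condo association dues: $3,361.08 per year
Flood insurance: $1,995.24 per year
Combined annual = $8,785.08 + $3,361.08 + $1,995.24 = $14,141.40
Monthly escrow = $14,141.40 ÷ 12 = $1,178.45

$1,178.45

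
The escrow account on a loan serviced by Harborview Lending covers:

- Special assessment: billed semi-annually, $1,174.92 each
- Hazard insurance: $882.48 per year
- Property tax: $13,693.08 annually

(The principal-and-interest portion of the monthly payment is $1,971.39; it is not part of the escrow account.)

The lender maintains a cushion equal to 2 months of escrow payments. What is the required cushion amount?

Special assessment — $1,174.92 × 2 = $2,349.84 per year
Hazard insurance — $882.48 per year
Property tax — $13,693.08 per year
Total per year = $2,349.84 + $882.48 + $13,693.08 = $16,925.40
Per month = $16,925.40 / 12 = $1,410.45
Cushion = 2 × $1,410.45 = $2,820.90

$2,820.90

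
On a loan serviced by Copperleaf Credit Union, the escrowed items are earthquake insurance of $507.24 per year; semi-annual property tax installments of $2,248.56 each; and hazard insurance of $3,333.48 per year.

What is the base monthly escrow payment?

$694.82

Earthquake insurance = $507.24 annually
Property tax = $2,248.56 × 2 = $4,497.12 annually
Hazard insurance = $3,333.48 annually
Annual escrow total = $507.24 + $4,497.12 + $3,333.48 = $8,337.84
Monthly = $8,337.84 / 12 = $694.82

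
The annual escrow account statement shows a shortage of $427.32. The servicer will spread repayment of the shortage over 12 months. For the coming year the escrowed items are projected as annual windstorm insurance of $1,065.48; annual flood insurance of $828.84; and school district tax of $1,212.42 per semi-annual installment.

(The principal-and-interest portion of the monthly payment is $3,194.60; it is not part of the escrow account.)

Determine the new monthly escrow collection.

Windstorm insurance = $1,065.48/yr
Flood insurance = $828.84/yr
School district tax = $1,212.42 × 2 = $2,424.84/yr
Total per year = $1,065.48 + $828.84 + $2,424.84 = $4,319.16
Base monthly escrow = $4,319.16 ÷ 12 = $359.93
Monthly shortage recovery: $427.32 ÷ 12 = $35.61
Adjusted monthly = $359.93 + $35.61 = $395.54

$395.54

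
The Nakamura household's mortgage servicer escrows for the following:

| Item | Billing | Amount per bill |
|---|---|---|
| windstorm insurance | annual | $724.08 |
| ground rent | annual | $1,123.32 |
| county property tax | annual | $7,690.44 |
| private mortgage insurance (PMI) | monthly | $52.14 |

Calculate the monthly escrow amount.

Windstorm insurance = $724.08
Ground rent = $1,123.32
County property tax = $7,690.44
Private mortgage insurance (PMI) = $52.14 × 12 = $625.68
Yearly total = $724.08 + $1,123.32 + $7,690.44 + $625.68 = $10,163.52
Monthly = $10,163.52 ÷ 12 = $846.96

$846.96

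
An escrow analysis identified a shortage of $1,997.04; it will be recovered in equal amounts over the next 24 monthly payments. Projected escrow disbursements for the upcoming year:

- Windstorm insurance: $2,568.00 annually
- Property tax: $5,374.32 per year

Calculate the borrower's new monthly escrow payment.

Windstorm insurance — $2,568.00 per year
Property tax — $5,374.32 per year
Combined annual = $2,568.00 + $5,374.32 = $7,942.32
Per month = $7,942.32 ÷ 12 = $661.86
Shortage per month = $1,997.04 ÷ 24 = $83.21
New monthly escrow = $661.86 + $83.21 = $745.07

$745.07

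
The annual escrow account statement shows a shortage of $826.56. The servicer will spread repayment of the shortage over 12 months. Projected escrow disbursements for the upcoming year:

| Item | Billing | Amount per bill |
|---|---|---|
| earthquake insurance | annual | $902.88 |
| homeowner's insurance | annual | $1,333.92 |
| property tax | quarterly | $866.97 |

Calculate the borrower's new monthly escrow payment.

$544.27

Earthquake insurance: $902.88/yr
Homeowner's insurance: $1,333.92/yr
Property tax: $866.97 × 4 = $3,467.88/yr
Combined annual = $902.88 + $1,333.92 + $3,467.88 = $5,704.68
Monthly escrow = $5,704.68 ÷ 12 = $475.39
Shortage spread = $826.56 ÷ 12 = $68.88/mo
Adjusted monthly = $475.39 + $68.88 = $544.27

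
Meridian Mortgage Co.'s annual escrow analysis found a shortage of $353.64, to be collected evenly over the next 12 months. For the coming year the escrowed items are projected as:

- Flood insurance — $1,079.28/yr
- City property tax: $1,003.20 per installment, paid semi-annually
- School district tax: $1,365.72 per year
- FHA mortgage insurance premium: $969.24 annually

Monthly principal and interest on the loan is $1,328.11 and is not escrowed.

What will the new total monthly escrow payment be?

Flood insurance = $1,079.28 annually
City property tax = $1,003.20 × 2 = $2,006.40 annually
School district tax = $1,365.72 annually
FHA mortgage insurance premium = $969.24 annually
Annual escrow total = $1,079.28 + $2,006.40 + $1,365.72 + $969.24 = $5,420.64
Base monthly escrow = $5,420.64 / 12 = $451.72
Monthly shortage recovery: $353.64 / 12 = $29.47
New monthly escrow = $451.72 + $29.47 = $481.19

$481.19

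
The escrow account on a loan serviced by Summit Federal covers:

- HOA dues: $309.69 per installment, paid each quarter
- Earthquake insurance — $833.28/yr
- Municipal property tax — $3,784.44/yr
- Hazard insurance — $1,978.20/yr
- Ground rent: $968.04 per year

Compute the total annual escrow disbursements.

$8,802.72

HOA dues — $309.69 × 4 = $1,238.76 per year
Earthquake insurance — $833.28 per year
Municipal property tax — $3,784.44 per year
Hazard insurance — $1,978.20 per year
Ground rent — $968.04 per year
Combined annual = $8,802.72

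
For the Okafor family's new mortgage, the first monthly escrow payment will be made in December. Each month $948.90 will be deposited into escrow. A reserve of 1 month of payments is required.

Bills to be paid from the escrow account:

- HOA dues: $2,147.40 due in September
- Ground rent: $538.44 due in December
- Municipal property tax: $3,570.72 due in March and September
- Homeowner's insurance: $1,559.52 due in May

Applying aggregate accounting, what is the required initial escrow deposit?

Cushion = 1 × $948.90 = $948.90
Trial balance (start $0, +$948.90 each month, − disbursements):
  Dec: +$948.90 − $538.44 → $410.46
  Jan: +$948.90 → $1,359.36
  Feb: +$948.90 → $2,308.26
  Mar: +$948.90 − $3,570.72 → -$313.56
  Apr: +$948.90 → $635.34
  May: +$948.90 − $1,559.52 → $24.72
  Jun: +$948.90 → $973.62
  Jul: +$948.90 → $1,922.52
  Aug: +$948.90 → $2,871.42
  Sep: +$948.90 − $5,718.12 → -$1,897.80
  Oct: +$948.90 → -$948.90
  Nov: +$948.90 → $0.00
Lowest trial balance = -$1,897.80 (Sep)
Initial deposit = cushion − low point = $948.90 − (-$1,897.80) = $2,846.70

$2,846.70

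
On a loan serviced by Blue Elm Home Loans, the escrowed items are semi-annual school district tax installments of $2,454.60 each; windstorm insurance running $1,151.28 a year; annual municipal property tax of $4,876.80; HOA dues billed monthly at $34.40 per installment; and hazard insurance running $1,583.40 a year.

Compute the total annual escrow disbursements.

$12,933.48

School district tax — $2,454.60 × 2 = $4,909.20 annually
Windstorm insurance — $1,151.28 annually
Municipal property tax — $4,876.80 annually
HOA dues — $34.40 × 12 = $412.80 annually
Hazard insurance — $1,583.40 annually
Annual escrow total = $4,909.20 + $1,151.28 + $4,876.80 + $412.80 + $1,583.40 = $12,933.48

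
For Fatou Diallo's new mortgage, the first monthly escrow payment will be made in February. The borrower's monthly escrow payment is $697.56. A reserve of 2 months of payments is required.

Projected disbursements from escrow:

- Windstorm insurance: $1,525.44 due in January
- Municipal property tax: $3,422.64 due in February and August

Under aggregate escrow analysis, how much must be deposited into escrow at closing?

$4,120.20

Cushion = 2 × $697.56 = $1,395.12
Trial balance (start $0, +$697.56 each month, − disbursements):
  Feb: +$697.56 − $3,422.64 → -$2,725.08
  Mar: +$697.56 → -$2,027.52
  Apr: +$697.56 → -$1,329.96
  May: +$697.56 → -$632.40
  Jun: +$697.56 → $65.16
  Jul: +$697.56 → $762.72
  Aug: +$697.56 − $3,422.64 → -$1,962.36
  Sep: +$697.56 → -$1,264.80
  Oct: +$697.56 → -$567.24
  Nov: +$697.56 → $130.32
  Dec: +$697.56 → $827.88
  Jan: +$697.56 − $1,525.44 → $0.00
Lowest trial balance = -$2,725.08 (Feb)
Initial deposit = cushion − low point = $1,395.12 − (-$2,725.08) = $4,120.20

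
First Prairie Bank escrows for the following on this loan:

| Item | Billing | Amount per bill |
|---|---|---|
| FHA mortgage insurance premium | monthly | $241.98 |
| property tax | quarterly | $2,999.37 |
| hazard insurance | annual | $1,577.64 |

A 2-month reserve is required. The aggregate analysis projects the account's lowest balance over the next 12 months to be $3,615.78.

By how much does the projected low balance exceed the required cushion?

FHA mortgage insurance premium = $241.98 × 12 = $2,903.76
Property tax = $2,999.37 × 4 = $11,997.48
Hazard insurance = $1,577.64
Total per year = $2,903.76 + $11,997.48 + $1,577.64 = $16,478.88
Monthly escrow = $16,478.88 ÷ 12 = $1,373.24
Cushion = 2 × $1,373.24 = $2,746.48
Surplus = $3,615.78 − $2,746.48 = $869.30

$869.30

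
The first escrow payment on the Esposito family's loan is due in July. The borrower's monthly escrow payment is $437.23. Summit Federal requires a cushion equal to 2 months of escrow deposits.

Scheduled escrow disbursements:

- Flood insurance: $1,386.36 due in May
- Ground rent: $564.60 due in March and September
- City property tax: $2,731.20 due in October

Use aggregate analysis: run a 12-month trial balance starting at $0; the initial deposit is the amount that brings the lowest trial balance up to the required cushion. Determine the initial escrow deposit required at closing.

Cushion = 2 × $437.23 = $874.46
Trial balance (start $0, +$437.23 each month, − disbursements):
  Jul: +$437.23 → $437.23
  Aug: +$437.23 → $874.46
  Sep: +$437.23 − $564.60 → $747.09
  Oct: +$437.23 − $2,731.20 → -$1,546.88
  Nov: +$437.23 → -$1,109.65
  Dec: +$437.23 → -$672.42
  Jan: +$437.23 → -$235.19
  Feb: +$437.23 → $202.04
  Mar: +$437.23 − $564.60 → $74.67
  Apr: +$437.23 → $511.90
  May: +$437.23 − $1,386.36 → -$437.23
  Jun: +$437.23 → $0.00
Lowest trial balance = -$1,546.88 (Oct)
Initial deposit = cushion − low point = $874.46 − (-$1,546.88) = $2,421.34

$2,421.34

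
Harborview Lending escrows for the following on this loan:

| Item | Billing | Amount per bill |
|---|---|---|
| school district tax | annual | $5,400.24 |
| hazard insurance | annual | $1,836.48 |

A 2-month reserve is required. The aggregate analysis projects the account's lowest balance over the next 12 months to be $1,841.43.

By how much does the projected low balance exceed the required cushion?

$635.31

School district tax = $5,400.24 per year
Hazard insurance = $1,836.48 per year
Annual escrow total = $5,400.24 + $1,836.48 = $7,236.72
Per month = $7,236.72 ÷ 12 = $603.06
Required reserve = 2 × $603.06 = $1,206.12
Surplus = $1,841.43 − $1,206.12 = $635.31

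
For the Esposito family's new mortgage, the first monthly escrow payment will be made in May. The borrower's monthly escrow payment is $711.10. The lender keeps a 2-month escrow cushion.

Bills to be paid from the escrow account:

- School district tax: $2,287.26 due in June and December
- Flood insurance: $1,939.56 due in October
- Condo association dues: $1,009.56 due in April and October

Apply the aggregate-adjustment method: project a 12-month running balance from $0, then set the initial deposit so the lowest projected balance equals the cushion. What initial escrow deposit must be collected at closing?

$3,257.04

Cushion = 2 × $711.10 = $1,422.20
Trial balance (start $0, +$711.10 each month, − disbursements):
  May: +$711.10 → $711.10
  Jun: +$711.10 − $2,287.26 → -$865.06
  Jul: +$711.10 → -$153.96
  Aug: +$711.10 → $557.14
  Sep: +$711.10 → $1,268.24
  Oct: +$711.10 − $2,949.12 → -$969.78
  Nov: +$711.10 → -$258.68
  Dec: +$711.10 − $2,287.26 → -$1,834.84
  Jan: +$711.10 → -$1,123.74
  Feb: +$711.10 → -$412.64
  Mar: +$711.10 → $298.46
  Apr: +$711.10 − $1,009.56 → $0.00
Lowest trial balance = -$1,834.84 (Dec)
Initial deposit = cushion − low point = $1,422.20 − (-$1,834.84) = $3,257.04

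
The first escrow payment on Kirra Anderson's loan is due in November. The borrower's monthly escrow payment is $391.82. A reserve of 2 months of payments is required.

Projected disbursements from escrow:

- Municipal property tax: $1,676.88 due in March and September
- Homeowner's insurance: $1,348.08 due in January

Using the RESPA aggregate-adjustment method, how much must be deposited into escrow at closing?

Cushion = 2 × $391.82 = $783.64
Trial balance (start $0, +$391.82 each month, − disbursements):
  Nov: +$391.82 → $391.82
  Dec: +$391.82 → $783.64
  Jan: +$391.82 − $1,348.08 → -$172.62
  Feb: +$391.82 → $219.20
  Mar: +$391.82 − $1,676.88 → -$1,065.86
  Apr: +$391.82 → -$674.04
  May: +$391.82 → -$282.22
  Jun: +$391.82 → $109.60
  Jul: +$391.82 → $501.42
  Aug: +$391.82 → $893.24
  Sep: +$391.82 − $1,676.88 → -$391.82
  Oct: +$391.82 → $0.00
Lowest trial balance = -$1,065.86 (Mar)
Initial deposit = cushion − low point = $783.64 − (-$1,065.86) = $1,849.50

$1,849.50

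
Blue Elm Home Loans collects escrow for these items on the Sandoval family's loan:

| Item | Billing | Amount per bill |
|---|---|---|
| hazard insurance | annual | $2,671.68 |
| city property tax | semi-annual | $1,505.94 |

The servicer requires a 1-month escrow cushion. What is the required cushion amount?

Hazard insurance = $2,671.68
City property tax = $1,505.94 × 2 = $3,011.88
Combined annual = $5,683.56
Per month = $5,683.56 ÷ 12 = $473.63
Cushion = 1 × $473.63 = $473.63

$473.63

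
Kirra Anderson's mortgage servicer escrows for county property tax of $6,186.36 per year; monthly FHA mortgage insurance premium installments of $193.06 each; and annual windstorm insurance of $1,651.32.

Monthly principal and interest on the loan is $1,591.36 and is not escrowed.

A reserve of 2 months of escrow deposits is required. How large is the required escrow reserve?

$1,692.40

County property tax = $6,186.36
FHA mortgage insurance premium = $193.06 × 12 = $2,316.72
Windstorm insurance = $1,651.32
Total annual escrow = $10,154.40
Monthly escrow = $10,154.40 ÷ 12 = $846.20
Reserve = 2 × $846.20 = $1,692.40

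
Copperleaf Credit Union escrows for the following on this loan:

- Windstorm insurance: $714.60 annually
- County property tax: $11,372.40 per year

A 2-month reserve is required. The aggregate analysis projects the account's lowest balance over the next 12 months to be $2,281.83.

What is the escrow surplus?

$267.33

Windstorm insurance = $714.60 per year
County property tax = $11,372.40 per year
Total per year = $714.60 + $11,372.40 = $12,087.00
Monthly escrow = $12,087.00 / 12 = $1,007.25
Required reserve = 2 × $1,007.25 = $2,014.50
Surplus = $2,281.83 − $2,014.50 = $267.33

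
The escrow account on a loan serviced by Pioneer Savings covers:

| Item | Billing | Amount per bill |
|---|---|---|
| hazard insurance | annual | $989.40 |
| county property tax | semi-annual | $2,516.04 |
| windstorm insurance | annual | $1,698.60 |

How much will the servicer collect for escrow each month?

Hazard insurance — $989.40
County property tax — $2,516.04 × 2 = $5,032.08
Windstorm insurance — $1,698.60
Total per year = $7,720.08
Base monthly escrow = $7,720.08 ÷ 12 = $643.34

$643.34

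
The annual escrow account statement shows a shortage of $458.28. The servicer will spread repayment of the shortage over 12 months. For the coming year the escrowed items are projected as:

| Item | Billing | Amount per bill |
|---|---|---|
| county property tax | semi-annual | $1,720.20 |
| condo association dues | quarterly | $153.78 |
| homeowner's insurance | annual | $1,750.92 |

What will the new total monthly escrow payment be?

$522.06

County property tax = $1,720.20 × 2 = $3,440.40
Condo association dues = $153.78 × 4 = $615.12
Homeowner's insurance = $1,750.92
Total per year = $5,806.44
Monthly = $5,806.44 ÷ 12 = $483.87
Monthly shortage recovery: $458.28 / 12 = $38.19
New monthly escrow = $483.87 + $38.19 = $522.06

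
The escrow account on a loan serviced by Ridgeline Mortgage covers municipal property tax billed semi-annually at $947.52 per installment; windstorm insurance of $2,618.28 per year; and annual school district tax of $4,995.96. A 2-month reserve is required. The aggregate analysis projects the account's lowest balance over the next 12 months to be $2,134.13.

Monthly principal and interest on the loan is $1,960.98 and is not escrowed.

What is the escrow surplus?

Municipal property tax — $947.52 × 2 = $1,895.04 per year
Windstorm insurance — $2,618.28 per year
School district tax — $4,995.96 per year
Combined annual = $9,509.28
Monthly escrow = $9,509.28 ÷ 12 = $792.44
Required cushion = 2 × $792.44 = $1,584.88
Excess over cushion: $2,134.13 − $1,584.88 = $549.25

$549.25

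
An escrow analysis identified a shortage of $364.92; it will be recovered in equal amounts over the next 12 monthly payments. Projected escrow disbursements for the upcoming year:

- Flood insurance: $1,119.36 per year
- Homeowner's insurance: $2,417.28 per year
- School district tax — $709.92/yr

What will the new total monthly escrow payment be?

$384.29

Flood insurance — $1,119.36 per year
Homeowner's insurance — $2,417.28 per year
School district tax — $709.92 per year
Annual escrow total = $1,119.36 + $2,417.28 + $709.92 = $4,246.56
Monthly escrow = $4,246.56 ÷ 12 = $353.88
Monthly shortage recovery: $364.92 / 12 = $30.41
New monthly escrow = $353.88 + $30.41 = $384.29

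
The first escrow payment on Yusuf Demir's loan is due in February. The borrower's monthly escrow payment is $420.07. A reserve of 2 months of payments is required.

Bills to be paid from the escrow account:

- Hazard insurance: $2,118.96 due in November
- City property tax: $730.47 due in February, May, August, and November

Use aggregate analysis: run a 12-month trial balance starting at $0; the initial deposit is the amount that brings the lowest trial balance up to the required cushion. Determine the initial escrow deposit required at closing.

Cushion = 2 × $420.07 = $840.14
Trial balance (start $0, +$420.07 each month, − disbursements):
  Feb: +$420.07 − $730.47 → -$310.40
  Mar: +$420.07 → $109.67
  Apr: +$420.07 → $529.74
  May: +$420.07 − $730.47 → $219.34
  Jun: +$420.07 → $639.41
  Jul: +$420.07 → $1,059.48
  Aug: +$420.07 − $730.47 → $749.08
  Sep: +$420.07 → $1,169.15
  Oct: +$420.07 → $1,589.22
  Nov: +$420.07 − $2,849.43 → -$840.14
  Dec: +$420.07 → -$420.07
  Jan: +$420.07 → $0.00
Lowest trial balance = -$840.14 (Nov)
Initial deposit = cushion − low point = $840.14 − (-$840.14) = $1,680.28

$1,680.28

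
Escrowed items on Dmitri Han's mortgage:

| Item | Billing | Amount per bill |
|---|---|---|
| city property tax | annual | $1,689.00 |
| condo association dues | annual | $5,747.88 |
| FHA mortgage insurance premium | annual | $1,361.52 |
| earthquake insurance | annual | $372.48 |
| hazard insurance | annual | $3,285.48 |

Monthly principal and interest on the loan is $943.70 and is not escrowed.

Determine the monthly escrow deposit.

City property tax — $1,689.00 per year
Condo association dues — $5,747.88 per year
FHA mortgage insurance premium — $1,361.52 per year
Earthquake insurance — $372.48 per year
Hazard insurance — $3,285.48 per year
Annual escrow total = $1,689.00 + $5,747.88 + $1,361.52 + $372.48 + $3,285.48 = $12,456.36
Per month = $12,456.36 / 12 = $1,038.03

$1,038.03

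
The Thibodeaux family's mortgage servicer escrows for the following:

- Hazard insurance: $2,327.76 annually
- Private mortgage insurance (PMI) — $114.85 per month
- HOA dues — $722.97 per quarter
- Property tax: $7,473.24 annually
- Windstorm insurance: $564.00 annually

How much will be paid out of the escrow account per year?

Hazard insurance — $2,327.76 annually
Private mortgage insurance (PMI) — $114.85 × 12 = $1,378.20 annually
HOA dues — $722.97 × 4 = $2,891.88 annually
Property tax — $7,473.24 annually
Windstorm insurance — $564.00 annually
Total per year = $2,327.76 + $1,378.20 + $2,891.88 + $7,473.24 + $564.00 = $14,635.08

$14,635.08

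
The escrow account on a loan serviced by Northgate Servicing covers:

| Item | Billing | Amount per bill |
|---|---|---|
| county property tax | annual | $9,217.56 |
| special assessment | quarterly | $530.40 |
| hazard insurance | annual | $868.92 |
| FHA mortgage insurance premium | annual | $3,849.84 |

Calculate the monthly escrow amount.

$1,338.16

County property tax — $9,217.56 per year
Special assessment — $530.40 × 4 = $2,121.60 per year
Hazard insurance — $868.92 per year
FHA mortgage insurance premium — $3,849.84 per year
Total annual escrow = $9,217.56 + $2,121.60 + $868.92 + $3,849.84 = $16,057.92
Monthly = $16,057.92 / 12 = $1,338.16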